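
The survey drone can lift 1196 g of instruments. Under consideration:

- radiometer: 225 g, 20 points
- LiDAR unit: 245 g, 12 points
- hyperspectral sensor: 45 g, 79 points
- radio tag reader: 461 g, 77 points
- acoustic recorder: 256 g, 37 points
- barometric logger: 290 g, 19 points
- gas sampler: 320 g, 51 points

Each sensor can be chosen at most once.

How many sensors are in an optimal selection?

4

Best achievable data value is 244.
One optimal bundle: hyperspectral sensor + radio tag reader + acoustic recorder + gas sampler (1082 g).
Any selection reaching 244 contains exactly 4 sensors.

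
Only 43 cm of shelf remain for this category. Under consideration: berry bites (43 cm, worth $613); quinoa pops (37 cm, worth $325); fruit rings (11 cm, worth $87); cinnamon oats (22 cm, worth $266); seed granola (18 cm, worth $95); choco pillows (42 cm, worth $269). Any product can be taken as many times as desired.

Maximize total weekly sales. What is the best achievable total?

613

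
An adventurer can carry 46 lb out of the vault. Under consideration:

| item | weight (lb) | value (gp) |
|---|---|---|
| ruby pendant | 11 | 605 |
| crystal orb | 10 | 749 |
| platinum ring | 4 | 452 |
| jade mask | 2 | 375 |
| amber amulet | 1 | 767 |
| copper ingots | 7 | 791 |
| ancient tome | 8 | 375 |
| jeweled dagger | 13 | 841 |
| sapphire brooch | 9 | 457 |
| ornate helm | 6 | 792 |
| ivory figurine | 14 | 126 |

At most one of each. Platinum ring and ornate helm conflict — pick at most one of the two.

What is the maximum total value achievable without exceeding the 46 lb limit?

Taking ruby pendant + crystal orb + jade mask + amber amulet + copper ingots + sapphire brooch + ornate helm: 46 lb used, 4536 in value.
Next best is ruby pendant + crystal orb + jade mask + amber amulet + copper ingots + ancient tome + ornate helm at 4454 (45 lb) — short by 82.

4536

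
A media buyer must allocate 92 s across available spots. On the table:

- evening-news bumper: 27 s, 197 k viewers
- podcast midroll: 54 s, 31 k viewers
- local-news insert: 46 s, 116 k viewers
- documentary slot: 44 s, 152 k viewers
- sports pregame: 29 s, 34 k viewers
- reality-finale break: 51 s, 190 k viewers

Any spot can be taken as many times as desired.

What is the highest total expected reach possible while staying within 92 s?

591

Best packing: 3×evening-news bumper — 81 s, 591 total.
That's the maximum — no swap from here does better than 591.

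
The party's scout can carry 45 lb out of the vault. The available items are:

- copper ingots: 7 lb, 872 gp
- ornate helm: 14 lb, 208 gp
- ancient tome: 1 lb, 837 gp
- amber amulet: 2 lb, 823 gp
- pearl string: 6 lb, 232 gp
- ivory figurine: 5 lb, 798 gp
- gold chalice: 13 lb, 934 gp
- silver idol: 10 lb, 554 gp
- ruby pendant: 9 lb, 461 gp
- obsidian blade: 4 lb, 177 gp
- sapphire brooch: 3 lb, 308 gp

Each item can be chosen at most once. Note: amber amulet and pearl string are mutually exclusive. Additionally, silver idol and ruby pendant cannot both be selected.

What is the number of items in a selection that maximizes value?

8

Best achievable value is 5303.
One optimal bundle: copper ingots + ancient tome + amber amulet + ivory figurine + gold chalice + silver idol + obsidian blade + sapphire brooch (45 lb).
Any selection reaching 5303 contains exactly 8 items.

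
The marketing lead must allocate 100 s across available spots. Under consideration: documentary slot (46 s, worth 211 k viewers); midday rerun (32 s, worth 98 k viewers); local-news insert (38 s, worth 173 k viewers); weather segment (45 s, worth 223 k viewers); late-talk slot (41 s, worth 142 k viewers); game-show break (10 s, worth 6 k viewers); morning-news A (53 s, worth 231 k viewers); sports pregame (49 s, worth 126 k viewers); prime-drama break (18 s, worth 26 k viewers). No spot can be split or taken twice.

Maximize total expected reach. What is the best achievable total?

A density-first pass picks documentary slot + weather segment — 434 at 91 s.
The 46 s tied up in documentary slot is better spent on morning-news A — total rises to 454 (98 s).

454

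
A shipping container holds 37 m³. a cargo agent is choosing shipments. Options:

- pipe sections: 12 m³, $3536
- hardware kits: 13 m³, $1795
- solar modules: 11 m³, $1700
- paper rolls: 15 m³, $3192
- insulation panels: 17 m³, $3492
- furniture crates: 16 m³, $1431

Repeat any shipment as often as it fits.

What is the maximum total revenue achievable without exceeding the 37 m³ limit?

3×pipe sections uses 36 of the 37 m³ and totals 10608.

10608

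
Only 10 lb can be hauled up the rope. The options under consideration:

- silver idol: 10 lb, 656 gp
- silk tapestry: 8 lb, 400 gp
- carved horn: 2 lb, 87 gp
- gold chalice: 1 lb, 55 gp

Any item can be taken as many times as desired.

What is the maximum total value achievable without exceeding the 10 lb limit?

Ranking by ratio (value/lb): silver idol 65.60, gold chalice 55.00, silk tapestry 50.00, carved horn 43.50.
The ratio ordering already packs tightly: silver idol, 10 lb, 656.

656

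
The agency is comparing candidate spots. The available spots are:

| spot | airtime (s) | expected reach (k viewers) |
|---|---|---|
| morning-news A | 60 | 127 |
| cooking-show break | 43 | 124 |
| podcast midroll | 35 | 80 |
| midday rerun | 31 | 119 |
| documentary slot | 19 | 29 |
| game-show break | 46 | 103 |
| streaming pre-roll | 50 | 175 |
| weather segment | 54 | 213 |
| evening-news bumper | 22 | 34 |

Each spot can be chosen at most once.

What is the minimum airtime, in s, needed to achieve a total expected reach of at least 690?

213

Look for the lowest-airtime combination reaching 690.
Taking cooking-show break + podcast midroll + midday rerun + streaming pre-roll + weather segment gives 711 (≥ 690) for 213 s.
Below 213 s the best achievable stays under 690.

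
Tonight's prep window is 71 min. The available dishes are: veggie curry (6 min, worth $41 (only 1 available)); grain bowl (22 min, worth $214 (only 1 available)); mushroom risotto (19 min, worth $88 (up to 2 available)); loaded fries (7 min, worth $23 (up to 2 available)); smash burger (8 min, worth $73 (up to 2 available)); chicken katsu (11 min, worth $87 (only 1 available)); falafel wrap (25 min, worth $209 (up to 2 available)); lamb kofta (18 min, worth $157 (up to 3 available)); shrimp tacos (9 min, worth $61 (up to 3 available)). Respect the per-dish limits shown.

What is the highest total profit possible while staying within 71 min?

The ratio heuristic lands on grain bowl + 2×smash burger + chicken katsu + lamb kofta (604) but leaves 4 min idle.
The 27 min tied up in 2×smash burger and chicken katsu is better spent on veggie curry + falafel wrap — total rises to 621 (71 min).
Nothing else within 71 min beats 621.

621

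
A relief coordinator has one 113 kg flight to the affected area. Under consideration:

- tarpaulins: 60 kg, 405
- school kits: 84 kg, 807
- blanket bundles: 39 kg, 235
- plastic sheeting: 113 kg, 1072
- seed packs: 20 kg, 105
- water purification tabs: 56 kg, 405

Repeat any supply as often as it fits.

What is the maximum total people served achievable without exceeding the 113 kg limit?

1072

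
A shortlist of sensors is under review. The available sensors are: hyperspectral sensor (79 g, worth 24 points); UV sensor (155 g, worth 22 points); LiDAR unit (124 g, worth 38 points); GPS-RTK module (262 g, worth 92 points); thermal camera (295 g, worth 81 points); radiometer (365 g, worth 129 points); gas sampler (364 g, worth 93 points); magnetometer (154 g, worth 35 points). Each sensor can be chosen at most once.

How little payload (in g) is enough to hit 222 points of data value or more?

706

Need the lightest bundle worth ≥ 222.
hyperspectral sensor + GPS-RTK module + radiometer: 245 data value at 706 g.
Any bundle with less than 706 g falls short of 222.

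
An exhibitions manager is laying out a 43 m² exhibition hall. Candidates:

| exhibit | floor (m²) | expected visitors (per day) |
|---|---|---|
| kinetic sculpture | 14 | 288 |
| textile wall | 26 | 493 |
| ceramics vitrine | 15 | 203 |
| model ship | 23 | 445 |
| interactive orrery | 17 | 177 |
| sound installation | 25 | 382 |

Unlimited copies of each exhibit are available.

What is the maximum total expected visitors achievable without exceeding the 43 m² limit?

864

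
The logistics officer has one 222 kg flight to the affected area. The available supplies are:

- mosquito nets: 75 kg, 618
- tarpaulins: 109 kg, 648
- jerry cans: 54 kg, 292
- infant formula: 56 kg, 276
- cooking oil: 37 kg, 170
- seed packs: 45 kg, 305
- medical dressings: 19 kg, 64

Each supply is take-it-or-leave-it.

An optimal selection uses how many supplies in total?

3

Optimal total is 1436.
One optimal bundle: mosquito nets + tarpaulins + cooking oil (221 kg).
Every optimal selection uses 3 supplies.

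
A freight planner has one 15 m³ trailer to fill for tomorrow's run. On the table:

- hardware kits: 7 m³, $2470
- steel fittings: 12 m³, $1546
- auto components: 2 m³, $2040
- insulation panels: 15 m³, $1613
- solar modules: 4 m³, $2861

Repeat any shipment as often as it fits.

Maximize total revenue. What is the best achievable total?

Taking 7×auto components: 14 m³ used, 14280 in revenue.
Nothing else within 15 m³ beats 14280.

14280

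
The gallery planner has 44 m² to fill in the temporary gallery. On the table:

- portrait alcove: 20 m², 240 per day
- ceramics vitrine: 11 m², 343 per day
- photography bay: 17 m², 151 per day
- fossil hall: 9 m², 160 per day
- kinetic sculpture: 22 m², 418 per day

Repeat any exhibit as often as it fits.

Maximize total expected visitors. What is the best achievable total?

1372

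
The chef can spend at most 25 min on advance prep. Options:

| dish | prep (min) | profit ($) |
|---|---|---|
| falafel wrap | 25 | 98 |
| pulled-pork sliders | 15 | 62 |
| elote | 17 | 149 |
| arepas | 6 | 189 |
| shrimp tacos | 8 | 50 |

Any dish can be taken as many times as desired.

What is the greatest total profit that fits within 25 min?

Density check — arepas 31.50, elote 8.76, shrimp tacos 6.25, pulled-pork sliders 4.13 are the best per min.
Taking 4×arepas: 24 min used, 756 in profit.
That's the maximum — no swap from here does better than 756.

756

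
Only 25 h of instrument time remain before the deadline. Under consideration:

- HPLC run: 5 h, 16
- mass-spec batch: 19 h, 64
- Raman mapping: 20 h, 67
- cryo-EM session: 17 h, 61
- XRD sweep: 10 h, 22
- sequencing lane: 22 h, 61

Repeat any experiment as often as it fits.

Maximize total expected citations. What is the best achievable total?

83

Ranking by ratio (expected citations/h): cryo-EM session 3.59, mass-spec batch 3.37, Raman mapping 3.35, HPLC run 3.20.
The ratio heuristic lands on HPLC run + cryo-EM session (77) but leaves 3 h idle.
Dropping cryo-EM session frees 17 h; slotting in Raman mapping (20 h) lifts the total to 83 at 25 h.
No other feasible combination exceeds 83.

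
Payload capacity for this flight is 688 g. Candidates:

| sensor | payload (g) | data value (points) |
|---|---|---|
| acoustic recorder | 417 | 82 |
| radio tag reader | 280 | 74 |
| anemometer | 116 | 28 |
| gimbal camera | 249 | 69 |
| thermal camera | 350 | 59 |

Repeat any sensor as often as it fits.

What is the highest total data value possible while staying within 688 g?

Density check — gimbal camera 0.28, radio tag reader 0.26, anemometer 0.24, acoustic recorder 0.20 are the best per g.
The ratio heuristic lands on anemometer + 2×gimbal camera (166) but leaves 74 g idle.
Dropping 2×gimbal camera frees 498 g; slotting in 2×radio tag reader (560 g) lifts the total to 176 at 676 g.
The spare 12 g is too small for any remaining sensor, and no exchange beats 176.

176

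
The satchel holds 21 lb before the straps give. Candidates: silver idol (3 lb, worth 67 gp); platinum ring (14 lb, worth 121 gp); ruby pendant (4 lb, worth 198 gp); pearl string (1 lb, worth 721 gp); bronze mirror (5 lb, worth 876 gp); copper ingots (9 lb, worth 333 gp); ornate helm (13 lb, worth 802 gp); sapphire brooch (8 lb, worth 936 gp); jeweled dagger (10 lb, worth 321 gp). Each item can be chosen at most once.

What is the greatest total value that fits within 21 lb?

2798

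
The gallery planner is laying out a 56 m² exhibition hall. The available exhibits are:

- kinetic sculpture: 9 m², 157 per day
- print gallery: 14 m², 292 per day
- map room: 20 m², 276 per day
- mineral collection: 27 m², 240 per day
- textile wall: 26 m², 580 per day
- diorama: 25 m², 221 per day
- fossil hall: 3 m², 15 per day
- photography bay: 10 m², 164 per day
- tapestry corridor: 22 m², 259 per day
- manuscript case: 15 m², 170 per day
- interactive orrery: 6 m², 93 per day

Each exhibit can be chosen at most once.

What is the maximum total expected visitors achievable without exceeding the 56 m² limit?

Filling by ratio: kinetic sculpture + print gallery + textile wall + interactive orrery for 1122, with 1 m² left unused.
The 9 m² tied up in kinetic sculpture is better spent on photography bay — total rises to 1129 (56 m²).

1129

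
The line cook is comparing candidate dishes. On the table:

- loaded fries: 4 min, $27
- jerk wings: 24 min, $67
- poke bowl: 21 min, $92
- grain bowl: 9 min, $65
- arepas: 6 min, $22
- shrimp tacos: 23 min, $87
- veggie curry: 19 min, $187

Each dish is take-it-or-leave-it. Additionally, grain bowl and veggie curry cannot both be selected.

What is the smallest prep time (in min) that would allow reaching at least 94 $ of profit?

19

Look for the lowest-prep combination reaching 94.
loaded fries + grain bowl + arepas reaches 114 using 19 min.
Below 19 min the best achievable stays under 94.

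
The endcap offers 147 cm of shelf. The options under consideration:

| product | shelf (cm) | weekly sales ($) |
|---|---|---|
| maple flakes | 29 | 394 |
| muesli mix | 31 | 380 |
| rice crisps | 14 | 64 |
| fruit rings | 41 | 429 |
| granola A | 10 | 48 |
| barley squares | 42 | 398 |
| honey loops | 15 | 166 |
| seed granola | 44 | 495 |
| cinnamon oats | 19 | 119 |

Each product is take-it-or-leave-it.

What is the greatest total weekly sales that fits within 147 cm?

Greedy by ratio would take maple flakes + muesli mix + honey loops + seed granola + cinnamon oats: 138 cm used, total 1554.
Dropping honey loops and cinnamon oats frees 34 cm; slotting in fruit rings (41 cm) lifts the total to 1698 at 145 cm.

1698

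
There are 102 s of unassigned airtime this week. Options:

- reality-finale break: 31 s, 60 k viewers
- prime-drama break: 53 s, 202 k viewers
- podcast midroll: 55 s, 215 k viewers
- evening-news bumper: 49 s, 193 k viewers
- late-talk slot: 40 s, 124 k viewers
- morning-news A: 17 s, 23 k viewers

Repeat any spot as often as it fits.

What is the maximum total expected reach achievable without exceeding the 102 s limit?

395

Density check — evening-news bumper 3.94, podcast midroll 3.91, prime-drama break 3.81 are the best per s.
A density-first pass picks 2×evening-news bumper — 386 at 98 s.
Dropping evening-news bumper frees 49 s; slotting in prime-drama break (53 s) lifts the total to 395 at 102 s.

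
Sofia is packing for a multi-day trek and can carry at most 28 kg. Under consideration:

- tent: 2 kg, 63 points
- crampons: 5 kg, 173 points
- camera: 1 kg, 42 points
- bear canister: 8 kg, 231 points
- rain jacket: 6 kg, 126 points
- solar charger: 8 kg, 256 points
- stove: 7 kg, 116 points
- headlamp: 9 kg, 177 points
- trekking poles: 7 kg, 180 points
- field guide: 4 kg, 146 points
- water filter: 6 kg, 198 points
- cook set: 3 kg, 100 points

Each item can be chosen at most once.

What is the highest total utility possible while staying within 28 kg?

Density check — camera 42.00, field guide 36.50, crampons 34.60 are the best per kg.
Taking the top-ratio items first gives crampons + camera + solar charger + field guide + water filter + cook set for 915 (27 kg).
Replace camera with tent: the trade gains 21 net, giving 936 at 28 kg.
The closest alternative, crampons + camera + solar charger + field guide + water filter + cook set, reaches only 915.

936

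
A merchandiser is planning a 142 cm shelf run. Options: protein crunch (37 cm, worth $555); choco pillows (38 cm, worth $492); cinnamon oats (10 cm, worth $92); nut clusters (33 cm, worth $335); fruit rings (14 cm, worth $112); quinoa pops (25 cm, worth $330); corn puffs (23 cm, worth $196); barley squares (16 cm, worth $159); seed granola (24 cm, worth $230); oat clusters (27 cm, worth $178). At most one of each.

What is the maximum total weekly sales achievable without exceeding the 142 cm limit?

1766

Ranking by ratio (weekly sales/cm): protein crunch 15.00, quinoa pops 13.20, choco pillows 12.95, nut clusters 10.15.
The ratio heuristic lands on protein crunch + choco pillows + nut clusters + quinoa pops (1712) but leaves 9 cm idle.
The 33 cm tied up in nut clusters is better spent on barley squares + seed granola — total rises to 1766 (140 cm).
The closest alternative, protein crunch + choco pillows + cinnamon oats + fruit rings + quinoa pops + barley squares, reaches only 1740.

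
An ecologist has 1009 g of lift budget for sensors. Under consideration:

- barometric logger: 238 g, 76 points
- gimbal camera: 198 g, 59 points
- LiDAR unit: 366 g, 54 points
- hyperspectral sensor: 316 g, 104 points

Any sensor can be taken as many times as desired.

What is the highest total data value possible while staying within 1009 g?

The ratio heuristic lands on 3×hyperspectral sensor (312) but leaves 61 g idle.
The 632 g tied up in 2×hyperspectral sensor is better spent on 2×barometric logger + gimbal camera — total rises to 315 (990 g).

315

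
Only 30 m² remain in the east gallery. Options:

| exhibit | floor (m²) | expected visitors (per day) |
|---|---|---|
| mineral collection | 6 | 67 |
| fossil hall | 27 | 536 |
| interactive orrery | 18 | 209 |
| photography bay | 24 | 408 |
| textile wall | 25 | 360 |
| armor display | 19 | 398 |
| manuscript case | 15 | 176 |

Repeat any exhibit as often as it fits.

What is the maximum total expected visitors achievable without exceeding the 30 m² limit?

By expected visitors per m²: armor display 20.95, fossil hall 19.85, photography bay 17.00, textile wall 14.40 lead.
Filling by ratio: mineral collection + armor display for 465, with 5 m² left unused.
The 25 m² tied up in mineral collection and armor display is better spent on fossil hall — total rises to 536 (27 m²).
The spare 3 m² is too small for any remaining exhibit, and no exchange beats 536.

536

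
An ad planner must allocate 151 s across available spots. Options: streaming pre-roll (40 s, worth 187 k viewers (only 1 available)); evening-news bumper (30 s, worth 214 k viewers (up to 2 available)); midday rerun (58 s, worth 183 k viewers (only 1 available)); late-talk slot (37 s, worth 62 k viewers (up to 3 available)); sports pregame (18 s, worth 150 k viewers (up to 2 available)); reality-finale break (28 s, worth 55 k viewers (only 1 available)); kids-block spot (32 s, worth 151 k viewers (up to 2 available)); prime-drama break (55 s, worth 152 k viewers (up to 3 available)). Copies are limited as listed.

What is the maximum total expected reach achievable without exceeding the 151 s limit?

916

Greedy by ratio would take 2×evening-news bumper + 2×sports pregame + kids-block spot: 128 s used, total 879.
Dropping sports pregame frees 18 s; slotting in streaming pre-roll (40 s) lifts the total to 916 at 150 s.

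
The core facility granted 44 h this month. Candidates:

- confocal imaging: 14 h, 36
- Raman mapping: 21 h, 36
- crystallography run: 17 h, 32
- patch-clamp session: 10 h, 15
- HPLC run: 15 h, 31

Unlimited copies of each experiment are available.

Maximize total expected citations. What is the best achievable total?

The ratio ordering already packs tightly: 3×confocal imaging, 42 h, 108.
Nothing else within 44 h beats 108.

108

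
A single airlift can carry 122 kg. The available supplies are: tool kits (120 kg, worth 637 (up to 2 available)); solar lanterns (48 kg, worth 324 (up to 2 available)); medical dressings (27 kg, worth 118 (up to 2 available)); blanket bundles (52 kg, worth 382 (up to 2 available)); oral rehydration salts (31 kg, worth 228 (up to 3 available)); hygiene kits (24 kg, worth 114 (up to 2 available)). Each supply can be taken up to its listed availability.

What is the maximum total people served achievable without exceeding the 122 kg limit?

838

Taking the top-ratio supplies first gives 3×oral rehydration salts + hygiene kits for 798 (117 kg).
The 55 kg tied up in oral rehydration salts and hygiene kits is better spent on blanket bundles — total rises to 838 (114 kg).
That's the maximum — no swap from here does better than 838.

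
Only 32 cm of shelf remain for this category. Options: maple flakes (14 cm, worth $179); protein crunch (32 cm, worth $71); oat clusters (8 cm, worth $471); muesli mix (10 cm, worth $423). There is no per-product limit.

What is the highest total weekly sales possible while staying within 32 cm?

Best packing: 4×oat clusters — 32 cm, 1884 total.

1884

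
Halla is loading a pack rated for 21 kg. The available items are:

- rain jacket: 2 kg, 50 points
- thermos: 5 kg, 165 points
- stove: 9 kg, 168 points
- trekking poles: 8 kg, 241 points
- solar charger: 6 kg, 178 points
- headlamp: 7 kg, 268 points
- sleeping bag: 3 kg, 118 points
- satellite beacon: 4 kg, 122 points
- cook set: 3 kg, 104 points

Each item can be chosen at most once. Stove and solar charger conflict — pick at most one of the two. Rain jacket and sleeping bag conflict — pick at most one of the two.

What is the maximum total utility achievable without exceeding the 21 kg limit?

Trekking poles + headlamp + sleeping bag + cook set uses 21 of the 21 kg and totals 731.
An exhaustive check of the 512 subsets confirms 731.

731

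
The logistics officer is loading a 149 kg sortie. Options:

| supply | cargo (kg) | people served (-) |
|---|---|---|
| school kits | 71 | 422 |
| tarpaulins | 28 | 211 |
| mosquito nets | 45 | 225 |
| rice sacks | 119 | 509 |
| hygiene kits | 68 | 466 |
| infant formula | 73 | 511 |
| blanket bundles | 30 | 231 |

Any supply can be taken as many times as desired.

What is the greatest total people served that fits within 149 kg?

Density check — blanket bundles 7.70, tarpaulins 7.54, infant formula 7.00 are the best per kg.
The ratio ordering already packs tightly: tarpaulins + 4×blanket bundles, 148 kg, 1135.

1135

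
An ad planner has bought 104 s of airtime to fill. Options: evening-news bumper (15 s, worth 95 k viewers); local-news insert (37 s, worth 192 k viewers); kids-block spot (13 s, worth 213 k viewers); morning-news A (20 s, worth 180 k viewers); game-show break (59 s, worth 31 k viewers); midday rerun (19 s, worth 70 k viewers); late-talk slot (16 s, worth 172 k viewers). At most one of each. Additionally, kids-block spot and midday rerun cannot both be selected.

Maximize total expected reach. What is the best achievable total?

852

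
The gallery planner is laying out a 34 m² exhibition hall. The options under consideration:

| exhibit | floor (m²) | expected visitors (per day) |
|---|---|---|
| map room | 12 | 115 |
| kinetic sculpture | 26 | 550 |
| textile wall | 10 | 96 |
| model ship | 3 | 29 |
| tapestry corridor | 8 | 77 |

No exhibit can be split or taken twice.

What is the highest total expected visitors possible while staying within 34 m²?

627

Density check — kinetic sculpture 21.15, model ship 9.67, tapestry corridor 9.62 are the best per m².
The ratio heuristic lands on kinetic sculpture + model ship (579) but leaves 5 m² idle.
The 3 m² tied up in model ship is better spent on tapestry corridor — total rises to 627 (34 m²).
Every other selection either busts 34 m² or fails to beat 627.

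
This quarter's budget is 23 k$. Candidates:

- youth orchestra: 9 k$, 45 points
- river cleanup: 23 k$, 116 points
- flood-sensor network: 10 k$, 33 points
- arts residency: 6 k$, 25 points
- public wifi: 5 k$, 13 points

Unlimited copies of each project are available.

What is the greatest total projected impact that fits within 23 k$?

116

Ranking by ratio (projected impact/k$): river cleanup 5.04, youth orchestra 5.00, arts residency 4.17.
Best packing: river cleanup — 23 k$, 116 total.
That's the maximum — no swap from here does better than 116.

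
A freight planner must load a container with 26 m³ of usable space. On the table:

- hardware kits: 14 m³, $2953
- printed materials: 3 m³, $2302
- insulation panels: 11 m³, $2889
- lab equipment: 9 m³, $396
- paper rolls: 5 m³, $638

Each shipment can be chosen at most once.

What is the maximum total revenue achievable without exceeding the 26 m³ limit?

A density-first pass picks printed materials + insulation panels + paper rolls — 5829 at 19 m³.
Dropping insulation panels frees 11 m³; slotting in hardware kits (14 m³) lifts the total to 5893 at 22 m³.
Next best is hardware kits + insulation panels at 5842 (25 m³) — short by 51.

5893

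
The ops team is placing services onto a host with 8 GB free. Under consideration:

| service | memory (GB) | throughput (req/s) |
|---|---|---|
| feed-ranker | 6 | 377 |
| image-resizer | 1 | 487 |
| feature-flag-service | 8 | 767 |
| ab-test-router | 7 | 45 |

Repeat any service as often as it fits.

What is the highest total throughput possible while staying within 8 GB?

The ratio ordering already packs tightly: 8×image-resizer, 8 GB, 3896.
Every other selection either busts 8 GB or fails to beat 3896.

3896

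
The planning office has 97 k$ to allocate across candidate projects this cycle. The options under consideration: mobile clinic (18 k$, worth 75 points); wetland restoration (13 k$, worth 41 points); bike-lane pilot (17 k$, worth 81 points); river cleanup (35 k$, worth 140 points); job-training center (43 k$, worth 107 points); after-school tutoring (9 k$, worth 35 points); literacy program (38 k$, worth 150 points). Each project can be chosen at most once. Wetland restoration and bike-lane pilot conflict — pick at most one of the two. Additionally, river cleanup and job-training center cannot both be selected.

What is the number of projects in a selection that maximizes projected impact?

3

Optimal total is 371.
bike-lane pilot + river cleanup + literacy program hits 371 at 90 k$.
Every optimal selection uses 3 projects.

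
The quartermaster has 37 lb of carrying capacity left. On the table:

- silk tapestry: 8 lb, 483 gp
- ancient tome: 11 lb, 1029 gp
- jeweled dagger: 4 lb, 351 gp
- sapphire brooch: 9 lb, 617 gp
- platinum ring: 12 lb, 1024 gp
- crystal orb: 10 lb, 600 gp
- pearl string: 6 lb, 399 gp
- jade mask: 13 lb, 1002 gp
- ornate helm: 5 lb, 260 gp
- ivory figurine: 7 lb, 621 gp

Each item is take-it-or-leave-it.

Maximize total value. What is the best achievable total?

Filling by ratio: ancient tome + jeweled dagger + platinum ring + ivory figurine for 3025, with 3 lb left unused.
The 4 lb tied up in jeweled dagger is better spent on pearl string — total rises to 3073 (36 lb).
Runner-up ancient tome + platinum ring + jade mask tops out at 3055.

3073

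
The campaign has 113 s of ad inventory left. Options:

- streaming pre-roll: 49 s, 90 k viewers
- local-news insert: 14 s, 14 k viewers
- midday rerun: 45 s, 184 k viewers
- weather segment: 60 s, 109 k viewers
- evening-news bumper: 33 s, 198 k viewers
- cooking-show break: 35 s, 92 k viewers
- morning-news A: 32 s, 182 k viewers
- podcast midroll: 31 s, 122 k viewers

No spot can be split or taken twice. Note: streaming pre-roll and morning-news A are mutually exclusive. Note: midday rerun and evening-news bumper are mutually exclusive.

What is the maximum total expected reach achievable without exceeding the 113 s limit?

516

By expected reach per s: evening-news bumper 6.00, morning-news A 5.69, midday rerun 4.09 lead.
Taking local-news insert + evening-news bumper + morning-news A + podcast midroll: 110 s used, 516 in expected reach.
The closest alternative, evening-news bumper + morning-news A + podcast midroll, reaches only 502.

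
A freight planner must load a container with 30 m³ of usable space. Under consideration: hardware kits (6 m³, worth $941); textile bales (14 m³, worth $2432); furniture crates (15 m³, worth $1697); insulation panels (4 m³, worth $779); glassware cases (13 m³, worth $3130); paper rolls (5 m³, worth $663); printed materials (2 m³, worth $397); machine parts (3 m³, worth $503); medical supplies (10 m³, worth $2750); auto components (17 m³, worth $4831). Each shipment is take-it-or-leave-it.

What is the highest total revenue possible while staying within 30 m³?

8084

By revenue per m³: auto components 284.18, medical supplies 275.00, glassware cases 240.77 lead.
The ratio heuristic lands on printed materials + medical supplies + auto components (7978) but leaves 1 m³ idle.
The 2 m³ tied up in printed materials is better spent on machine parts — total rises to 8084 (30 m³).
An exhaustive check of the 1024 subsets confirms 8084.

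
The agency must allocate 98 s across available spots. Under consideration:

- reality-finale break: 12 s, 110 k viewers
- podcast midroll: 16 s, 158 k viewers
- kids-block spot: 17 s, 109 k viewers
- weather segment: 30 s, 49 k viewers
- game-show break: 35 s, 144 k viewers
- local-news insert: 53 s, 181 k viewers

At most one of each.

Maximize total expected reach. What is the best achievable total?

By expected reach per s: podcast midroll 9.88, reality-finale break 9.17, kids-block spot 6.41, game-show break 4.11 lead.
Taking the top-ratio spots first gives reality-finale break + podcast midroll + kids-block spot + game-show break for 521 (80 s).
Replace game-show break with local-news insert: the trade gains 37 net, giving 558 at 98 s.
Every other selection either busts 98 s or fails to beat 558.

558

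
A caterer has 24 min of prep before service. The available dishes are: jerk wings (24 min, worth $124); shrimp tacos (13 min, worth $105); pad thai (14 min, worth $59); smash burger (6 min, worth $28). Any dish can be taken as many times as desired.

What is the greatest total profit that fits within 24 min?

133

By profit per min: shrimp tacos 8.08, jerk wings 5.17, smash burger 4.67, pad thai 4.21 lead.
Shrimp tacos + smash burger uses 19 of the 24 min and totals 133.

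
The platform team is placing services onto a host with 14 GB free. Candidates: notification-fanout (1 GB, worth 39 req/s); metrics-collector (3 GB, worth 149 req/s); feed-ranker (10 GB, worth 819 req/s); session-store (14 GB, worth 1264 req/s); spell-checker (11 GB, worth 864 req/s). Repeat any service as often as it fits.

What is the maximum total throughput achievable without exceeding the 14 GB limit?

Ranking by ratio (throughput/GB): session-store 90.29, feed-ranker 81.90, spell-checker 78.55, metrics-collector 49.67.
Session-store uses 14 of the 14 GB and totals 1264.

1264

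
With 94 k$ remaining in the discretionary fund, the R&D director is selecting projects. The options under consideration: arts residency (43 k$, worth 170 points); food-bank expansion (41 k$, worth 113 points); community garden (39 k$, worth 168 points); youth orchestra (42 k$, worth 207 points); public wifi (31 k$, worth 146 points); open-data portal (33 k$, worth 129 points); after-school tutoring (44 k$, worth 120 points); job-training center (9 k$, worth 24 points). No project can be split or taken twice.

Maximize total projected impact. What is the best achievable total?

The ratio heuristic lands on youth orchestra + public wifi + job-training center (377) but leaves 12 k$ idle.
Replace public wifi with arts residency: the trade gains 24 net, giving 401 at 94 k$.
An exhaustive check of the 256 subsets confirms 401.

401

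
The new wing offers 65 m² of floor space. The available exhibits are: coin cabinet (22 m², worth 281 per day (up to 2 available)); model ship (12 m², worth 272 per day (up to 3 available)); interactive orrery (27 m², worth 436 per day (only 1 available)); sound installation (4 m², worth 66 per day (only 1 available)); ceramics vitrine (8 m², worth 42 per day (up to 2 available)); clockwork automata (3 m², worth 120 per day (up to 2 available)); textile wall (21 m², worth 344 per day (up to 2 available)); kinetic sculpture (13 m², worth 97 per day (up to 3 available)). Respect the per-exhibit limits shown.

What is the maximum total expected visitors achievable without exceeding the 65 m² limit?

1400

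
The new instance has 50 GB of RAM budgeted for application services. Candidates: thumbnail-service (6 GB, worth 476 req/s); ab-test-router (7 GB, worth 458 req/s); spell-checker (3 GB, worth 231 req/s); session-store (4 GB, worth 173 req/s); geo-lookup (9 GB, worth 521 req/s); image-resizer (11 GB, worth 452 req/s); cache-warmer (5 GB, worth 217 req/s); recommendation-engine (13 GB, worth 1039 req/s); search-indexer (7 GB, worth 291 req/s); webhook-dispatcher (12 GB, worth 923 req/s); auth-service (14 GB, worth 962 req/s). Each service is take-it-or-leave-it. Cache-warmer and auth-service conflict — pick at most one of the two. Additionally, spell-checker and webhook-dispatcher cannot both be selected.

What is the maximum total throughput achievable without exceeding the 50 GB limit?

3573

By throughput per GB: recommendation-engine 79.92, thumbnail-service 79.33, spell-checker 77.00, webhook-dispatcher 76.92 lead.
Best packing: thumbnail-service + session-store + recommendation-engine + webhook-dispatcher + auth-service — 49 GB, 3573 total.
The spare 1 GB is too small for any remaining service, and no feasible exchange beats 3573.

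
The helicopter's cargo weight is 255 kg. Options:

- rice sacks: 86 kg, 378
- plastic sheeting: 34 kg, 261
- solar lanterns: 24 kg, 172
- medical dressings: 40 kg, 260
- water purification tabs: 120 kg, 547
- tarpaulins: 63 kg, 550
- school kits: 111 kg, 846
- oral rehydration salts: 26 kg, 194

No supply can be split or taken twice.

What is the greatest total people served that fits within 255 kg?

Taking the top-ratio supplies first gives plastic sheeting + tarpaulins + school kits + oral rehydration salts for 1851 (234 kg).
The 26 kg tied up in oral rehydration salts is better spent on medical dressings — total rises to 1917 (248 kg).

1917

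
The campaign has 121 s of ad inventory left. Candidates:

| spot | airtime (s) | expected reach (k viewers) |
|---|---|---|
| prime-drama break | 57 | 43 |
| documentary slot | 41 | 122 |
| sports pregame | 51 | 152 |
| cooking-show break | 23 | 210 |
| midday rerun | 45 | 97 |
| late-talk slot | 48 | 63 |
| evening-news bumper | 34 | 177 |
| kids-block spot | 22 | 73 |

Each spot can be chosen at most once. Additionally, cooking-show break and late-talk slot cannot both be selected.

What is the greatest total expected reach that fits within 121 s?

582

By expected reach per s: cooking-show break 9.13, evening-news bumper 5.21, kids-block spot 3.32, sports pregame 2.98 lead.
Best packing: documentary slot + cooking-show break + evening-news bumper + kids-block spot — 120 s, 582 total.
Next best is sports pregame + cooking-show break + evening-news bumper at 539 (108 s) — short by 43.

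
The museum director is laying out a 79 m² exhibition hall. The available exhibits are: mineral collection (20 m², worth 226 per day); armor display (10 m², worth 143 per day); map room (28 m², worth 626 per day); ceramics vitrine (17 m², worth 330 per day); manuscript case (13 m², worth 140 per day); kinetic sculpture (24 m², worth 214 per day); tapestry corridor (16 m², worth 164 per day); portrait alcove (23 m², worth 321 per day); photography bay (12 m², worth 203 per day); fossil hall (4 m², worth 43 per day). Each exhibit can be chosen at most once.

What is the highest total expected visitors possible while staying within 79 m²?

1420

Ranking by ratio (expected visitors/m²): map room 22.36, ceramics vitrine 19.41, photography bay 16.92.
A density-first pass picks armor display + map room + ceramics vitrine + photography bay + fossil hall — 1345 at 71 m².
Dropping photography bay and fossil hall frees 16 m²; slotting in portrait alcove (23 m²) lifts the total to 1420 at 78 m².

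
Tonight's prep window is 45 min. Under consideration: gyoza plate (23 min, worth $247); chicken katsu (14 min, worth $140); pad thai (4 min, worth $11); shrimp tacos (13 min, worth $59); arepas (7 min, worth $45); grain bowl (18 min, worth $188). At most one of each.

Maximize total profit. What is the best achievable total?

Best packing: gyoza plate + pad thai + grain bowl — 45 min, 446 total.

446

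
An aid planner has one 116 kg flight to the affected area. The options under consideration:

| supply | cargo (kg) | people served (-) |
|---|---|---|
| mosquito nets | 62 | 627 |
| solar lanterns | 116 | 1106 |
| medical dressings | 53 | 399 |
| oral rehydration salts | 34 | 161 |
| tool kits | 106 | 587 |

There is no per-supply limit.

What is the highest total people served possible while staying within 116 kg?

1106

A density-first pass picks mosquito nets + medical dressings — 1026 at 115 kg.
The 115 kg tied up in mosquito nets and medical dressings is better spent on solar lanterns — total rises to 1106 (116 kg).
No other feasible combination exceeds 1106.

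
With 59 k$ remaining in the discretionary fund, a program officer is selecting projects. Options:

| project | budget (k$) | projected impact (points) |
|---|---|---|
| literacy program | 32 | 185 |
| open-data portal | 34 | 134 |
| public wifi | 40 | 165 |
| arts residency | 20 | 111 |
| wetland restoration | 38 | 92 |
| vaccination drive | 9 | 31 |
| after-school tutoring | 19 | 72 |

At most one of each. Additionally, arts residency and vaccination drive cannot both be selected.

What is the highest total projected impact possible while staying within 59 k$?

Taking literacy program + arts residency: 52 k$ used, 296 in projected impact.
Next best is literacy program + after-school tutoring at 257 (51 k$) — short by 39.

296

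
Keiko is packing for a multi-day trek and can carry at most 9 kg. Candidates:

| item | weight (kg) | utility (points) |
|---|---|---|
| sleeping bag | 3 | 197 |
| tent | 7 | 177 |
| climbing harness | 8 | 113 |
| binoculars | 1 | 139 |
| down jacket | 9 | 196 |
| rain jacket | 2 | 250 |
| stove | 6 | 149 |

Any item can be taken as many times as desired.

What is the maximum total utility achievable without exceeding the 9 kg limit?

9×binoculars uses 9 of the 9 kg and totals 1251.
Every other selection either busts 9 kg or fails to beat 1251.

1251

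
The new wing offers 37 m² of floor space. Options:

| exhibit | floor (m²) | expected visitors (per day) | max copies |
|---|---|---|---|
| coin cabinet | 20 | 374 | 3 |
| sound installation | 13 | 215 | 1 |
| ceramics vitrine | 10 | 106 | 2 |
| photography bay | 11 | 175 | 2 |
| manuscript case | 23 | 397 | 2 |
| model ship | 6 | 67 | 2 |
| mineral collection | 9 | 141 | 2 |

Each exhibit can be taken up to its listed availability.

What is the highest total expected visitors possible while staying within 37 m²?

616

Greedy by ratio would take coin cabinet + sound installation: 33 m² used, total 589.
Replace sound installation with photography bay + model ship: the trade gains 27 net, giving 616 at 37 m².
Every other selection either busts 37 m² or exceeds an availability limit or fails to beat 616.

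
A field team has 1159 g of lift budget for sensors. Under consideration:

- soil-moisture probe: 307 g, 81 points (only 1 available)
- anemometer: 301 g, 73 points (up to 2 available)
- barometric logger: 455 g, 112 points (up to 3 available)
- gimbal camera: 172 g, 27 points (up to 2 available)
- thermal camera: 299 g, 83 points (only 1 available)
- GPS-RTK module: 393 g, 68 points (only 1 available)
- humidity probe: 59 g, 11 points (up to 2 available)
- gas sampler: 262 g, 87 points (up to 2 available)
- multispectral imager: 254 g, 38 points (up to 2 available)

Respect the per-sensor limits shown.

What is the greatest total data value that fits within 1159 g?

338

Soil-moisture probe + thermal camera + 2×gas sampler uses 1130 of the 1159 g and totals 338.
The spare 29 g is too small for any remaining sensor, and no exchange beats 338.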